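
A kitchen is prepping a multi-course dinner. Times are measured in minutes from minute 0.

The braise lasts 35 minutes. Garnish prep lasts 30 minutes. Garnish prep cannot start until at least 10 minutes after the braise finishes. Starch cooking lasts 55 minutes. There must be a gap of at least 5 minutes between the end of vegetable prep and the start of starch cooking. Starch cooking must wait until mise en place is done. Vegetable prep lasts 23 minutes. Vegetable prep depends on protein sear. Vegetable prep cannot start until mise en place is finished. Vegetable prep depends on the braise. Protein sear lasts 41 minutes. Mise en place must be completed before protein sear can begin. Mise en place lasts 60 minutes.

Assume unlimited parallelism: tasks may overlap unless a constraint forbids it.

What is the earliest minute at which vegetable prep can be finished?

The braise can start immediately at minute 0; it finishes at minute 35.
Mise en place can start immediately at minute 0; it finishes at minute 60.
Protein sear cannot begin until mise en place (finishes minute 60). It runs from minute 60 to 60 + 41 = minute 101.
Vegetable prep needs all of protein sear (finishes minute 101); mise en place (finishes minute 60); the braise (finishes minute 35). That puts its earliest start at minute 101; it finishes at 101 + 23 = minute 124.

124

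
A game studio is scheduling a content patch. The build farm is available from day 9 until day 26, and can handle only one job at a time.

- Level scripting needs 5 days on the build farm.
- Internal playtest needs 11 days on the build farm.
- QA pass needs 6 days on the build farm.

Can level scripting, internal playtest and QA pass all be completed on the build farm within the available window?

No

The build farm window is 26 − 9 = 17 days.
Running back to back, the jobs need 5 + 11 + 6 = 22 days on the build farm.
Since 22 > 17, they cannot all fit.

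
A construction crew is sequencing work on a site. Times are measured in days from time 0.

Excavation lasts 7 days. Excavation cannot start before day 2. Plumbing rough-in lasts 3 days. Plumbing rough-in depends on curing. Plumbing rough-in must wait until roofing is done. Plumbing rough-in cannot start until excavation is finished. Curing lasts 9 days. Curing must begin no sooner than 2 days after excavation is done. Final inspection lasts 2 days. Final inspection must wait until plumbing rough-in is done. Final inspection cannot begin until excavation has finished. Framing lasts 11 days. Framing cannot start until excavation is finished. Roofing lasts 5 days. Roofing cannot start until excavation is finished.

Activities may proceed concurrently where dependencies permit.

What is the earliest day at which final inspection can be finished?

Excavation waits on its own release at day 2, so it starts at day 2 and finishes at 2 + 7 = day 9.
Roofing cannot begin until excavation (finishes day 9). It runs from day 9 to 9 + 5 = day 14.
Curing cannot begin until excavation (finishes day 9, plus 2-day gap → day 11). It runs from day 11 to 11 + 9 = day 20.
Plumbing rough-in cannot start until curing (finishes day 20); roofing (finishes day 14); excavation (finishes day 9). The controlling bound is day 20, so plumbing rough-in finishes at 20 + 3 = day 23.
Final inspection has to wait for plumbing rough-in (finishes day 23); excavation (finishes day 9). The latest of these is day 23, so final inspection runs day 23 to 23 + 2 = day 25.

25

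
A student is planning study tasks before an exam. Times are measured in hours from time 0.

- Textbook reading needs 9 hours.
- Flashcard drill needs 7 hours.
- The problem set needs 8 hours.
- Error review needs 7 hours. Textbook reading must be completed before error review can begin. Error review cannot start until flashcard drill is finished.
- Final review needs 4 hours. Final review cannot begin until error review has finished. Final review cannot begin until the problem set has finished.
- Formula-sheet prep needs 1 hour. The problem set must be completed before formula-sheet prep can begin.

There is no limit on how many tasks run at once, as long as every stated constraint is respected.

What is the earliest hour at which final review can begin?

Nothing blocks flashcard drill, so it runs from hour 0 to hour 7.
Nothing blocks the problem set, so it runs from hour 0 to hour 8.
Textbook reading has no prerequisites, so it starts at hour 0 and finishes at hour 9.
Error review cannot start until textbook reading (finishes hour 9); flashcard drill (finishes hour 7). The controlling bound is hour 9, so error review finishes at 9 + 7 = hour 16.
Final review waits on error review (finishes hour 16); the problem set (finishes hour 8). The latest of these is hour 16, which is the earliest final review can start.

16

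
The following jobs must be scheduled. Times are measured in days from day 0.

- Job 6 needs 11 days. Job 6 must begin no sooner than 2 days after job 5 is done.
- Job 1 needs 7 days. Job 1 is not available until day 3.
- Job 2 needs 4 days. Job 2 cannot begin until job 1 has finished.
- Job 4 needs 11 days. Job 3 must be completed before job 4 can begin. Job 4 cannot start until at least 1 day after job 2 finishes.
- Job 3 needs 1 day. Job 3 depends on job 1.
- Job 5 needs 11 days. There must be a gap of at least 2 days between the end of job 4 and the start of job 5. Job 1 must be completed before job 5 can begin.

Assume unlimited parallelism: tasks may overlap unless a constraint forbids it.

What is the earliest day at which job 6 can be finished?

Job 1 cannot begin until its own release at day 3. It runs from day 3 to 3 + 7 = day 10.
Job 3 cannot begin until job 1 (finishes day 10). It runs from day 10 to 10 + 1 = day 11.
Job 2 waits on job 1 (finishes day 10), so it starts at day 10 and finishes at 10 + 4 = day 14.
Job 4 cannot start until job 3 (finishes day 11); job 2 (finishes day 14, plus 1-day gap → day 15). The controlling bound is day 15, so job 4 finishes at 15 + 11 = day 26.
For job 5: job 4 (finishes day 26, plus 2-day gap → day 28); job 1 (finishes day 10). Taking the maximum gives a start of day 28, and it finishes at 28 + 11 = day 39.
After job 5 (finishes day 39, plus 2-day gap → day 41), job 6 can start at day 41 and finishes at day 52.

52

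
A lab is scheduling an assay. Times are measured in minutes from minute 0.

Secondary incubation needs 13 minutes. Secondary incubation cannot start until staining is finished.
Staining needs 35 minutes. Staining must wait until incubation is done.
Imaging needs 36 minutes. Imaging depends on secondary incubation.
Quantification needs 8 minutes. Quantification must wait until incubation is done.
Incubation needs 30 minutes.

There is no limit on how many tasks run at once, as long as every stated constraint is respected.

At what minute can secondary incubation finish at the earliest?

78

Incubation can start immediately at minute 0; it finishes at minute 30.
Staining waits on incubation (finishes minute 30), so it starts at minute 30 and finishes at 30 + 35 = minute 65.
Secondary incubation cannot begin until staining (finishes minute 65). It runs from minute 65 to 65 + 13 = minute 78.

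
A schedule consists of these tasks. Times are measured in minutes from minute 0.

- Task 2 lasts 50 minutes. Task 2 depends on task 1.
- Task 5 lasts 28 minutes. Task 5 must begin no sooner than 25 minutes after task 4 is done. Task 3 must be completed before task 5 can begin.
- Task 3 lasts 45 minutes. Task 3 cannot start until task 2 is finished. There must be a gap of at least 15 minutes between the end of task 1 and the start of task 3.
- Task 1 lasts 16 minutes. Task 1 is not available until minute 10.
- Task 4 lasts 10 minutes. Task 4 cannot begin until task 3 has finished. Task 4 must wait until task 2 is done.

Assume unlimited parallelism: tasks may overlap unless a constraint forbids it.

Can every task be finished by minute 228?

Yes

Task 1 cannot begin until its own release at minute 10. It runs from minute 10 to 10 + 16 = minute 26.
Task 2 waits on task 1 (finishes minute 26), so it starts at minute 26 and finishes at 26 + 50 = minute 76.
Task 3 has to wait for task 2 (finishes minute 76); task 1 (finishes minute 26, plus 15-minute gap → minute 41). The latest of these is minute 76, so task 3 runs minute 76 to 76 + 45 = minute 121.
Task 4 needs all of task 3 (finishes minute 121); task 2 (finishes minute 76). That puts its earliest start at minute 121; it finishes at 121 + 10 = minute 131.
Task 5 needs all of task 4 (finishes minute 131, plus 25-minute gap → minute 156); task 3 (finishes minute 121). That puts its earliest start at minute 156; it finishes at 156 + 28 = minute 184.
Every task is finished by minute 184, which is no later than the deadline of 228, so the schedule is feasible.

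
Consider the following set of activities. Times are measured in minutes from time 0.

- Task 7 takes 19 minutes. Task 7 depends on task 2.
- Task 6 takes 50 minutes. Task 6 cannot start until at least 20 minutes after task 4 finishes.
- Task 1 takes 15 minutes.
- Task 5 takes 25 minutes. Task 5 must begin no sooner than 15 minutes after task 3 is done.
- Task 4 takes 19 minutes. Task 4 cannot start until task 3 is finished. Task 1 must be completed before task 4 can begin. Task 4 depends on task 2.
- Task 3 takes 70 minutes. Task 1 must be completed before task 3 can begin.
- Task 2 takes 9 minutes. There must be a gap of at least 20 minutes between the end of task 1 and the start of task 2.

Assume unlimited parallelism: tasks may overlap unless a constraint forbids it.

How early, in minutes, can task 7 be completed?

63

Nothing blocks task 1, so it runs from minute 0 to minute 15.
Task 2 cannot begin until task 1 (finishes minute 15, plus 20-minute gap → minute 35). It runs from minute 35 to 35 + 9 = minute 44.
Task 7 cannot begin until task 2 (finishes minute 44). It runs from minute 44 to 44 + 19 = minute 63.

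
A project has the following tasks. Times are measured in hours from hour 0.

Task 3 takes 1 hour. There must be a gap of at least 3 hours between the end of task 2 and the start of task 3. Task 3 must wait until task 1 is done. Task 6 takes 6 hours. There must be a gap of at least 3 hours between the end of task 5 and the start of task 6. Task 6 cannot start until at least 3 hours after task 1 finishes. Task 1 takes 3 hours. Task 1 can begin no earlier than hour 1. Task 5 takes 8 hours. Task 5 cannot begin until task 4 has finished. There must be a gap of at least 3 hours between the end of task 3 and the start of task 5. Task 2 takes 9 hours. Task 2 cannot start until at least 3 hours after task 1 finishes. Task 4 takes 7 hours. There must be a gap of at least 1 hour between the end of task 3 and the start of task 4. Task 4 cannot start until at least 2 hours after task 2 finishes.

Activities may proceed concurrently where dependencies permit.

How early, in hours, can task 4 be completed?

Task 1 cannot begin until its own release at hour 1. It runs from hour 1 to 1 + 3 = hour 4.
Task 2 waits on task 1 (finishes hour 4, plus 3-hour gap → hour 7), so it starts at hour 7 and finishes at 7 + 9 = hour 16.
For task 3: task 2 (finishes hour 16, plus 3-hour gap → hour 19); task 1 (finishes hour 4). Taking the maximum gives a start of hour 19, and it finishes at 19 + 1 = hour 20.
Task 4 cannot start until task 3 (finishes hour 20, plus 1-hour gap → hour 21); task 2 (finishes hour 16, plus 2-hour gap → hour 18). The controlling bound is hour 21, so task 4 finishes at 21 + 7 = hour 28.

28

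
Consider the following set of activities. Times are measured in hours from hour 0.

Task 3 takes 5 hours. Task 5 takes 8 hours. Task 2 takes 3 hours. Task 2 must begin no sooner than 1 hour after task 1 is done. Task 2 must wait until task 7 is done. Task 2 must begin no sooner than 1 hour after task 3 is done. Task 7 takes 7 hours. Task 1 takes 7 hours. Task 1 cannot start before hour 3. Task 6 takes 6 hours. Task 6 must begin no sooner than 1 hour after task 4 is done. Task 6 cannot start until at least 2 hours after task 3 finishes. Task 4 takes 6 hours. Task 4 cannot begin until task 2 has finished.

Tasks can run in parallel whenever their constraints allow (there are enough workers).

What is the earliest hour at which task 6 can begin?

21

Task 7 has no prerequisites, so it starts at hour 0 and finishes at hour 7.
Task 3 can start immediately at hour 0; it finishes at hour 5.
Task 1 cannot begin until its own release at hour 3. It runs from hour 3 to 3 + 7 = hour 10.
Task 2 cannot start until task 1 (finishes hour 10, plus 1-hour gap → hour 11); task 7 (finishes hour 7); task 3 (finishes hour 5, plus 1-hour gap → hour 6). The controlling bound is hour 11, so task 2 finishes at 11 + 3 = hour 14.
Task 4 cannot begin until task 2 (finishes hour 14). It runs from hour 14 to 14 + 6 = hour 20.
Task 6 waits on task 4 (finishes hour 20, plus 1-hour gap → hour 21); task 3 (finishes hour 5, plus 2-hour gap → hour 7). The latest of these is hour 21, which is the earliest task 6 can start.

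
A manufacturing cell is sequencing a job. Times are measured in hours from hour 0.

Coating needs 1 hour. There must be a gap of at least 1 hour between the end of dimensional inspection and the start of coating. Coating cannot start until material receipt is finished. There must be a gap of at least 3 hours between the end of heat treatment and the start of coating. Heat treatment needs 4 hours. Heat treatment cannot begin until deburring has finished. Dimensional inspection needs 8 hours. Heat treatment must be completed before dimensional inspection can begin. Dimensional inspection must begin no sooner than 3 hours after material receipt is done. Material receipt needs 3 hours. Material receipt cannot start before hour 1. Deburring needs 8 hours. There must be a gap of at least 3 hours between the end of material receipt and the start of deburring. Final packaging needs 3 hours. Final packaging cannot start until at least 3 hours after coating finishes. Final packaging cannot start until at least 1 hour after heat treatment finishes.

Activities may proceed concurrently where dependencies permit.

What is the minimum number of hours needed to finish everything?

35

Material receipt cannot begin until its own release at hour 1. It runs from hour 1 to 1 + 3 = hour 4.
Deburring cannot begin until material receipt (finishes hour 4, plus 3-hour gap → hour 7). It runs from hour 7 to 7 + 8 = hour 15.
After deburring (finishes hour 15), heat treatment can start at hour 15 and finishes at hour 19.
For dimensional inspection: heat treatment (finishes hour 19); material receipt (finishes hour 4, plus 3-hour gap → hour 7). Taking the maximum gives a start of hour 19, and it finishes at 19 + 8 = hour 27.
Coating cannot start until dimensional inspection (finishes hour 27, plus 1-hour gap → hour 28); material receipt (finishes hour 4); heat treatment (finishes hour 19, plus 3-hour gap → hour 22). The controlling bound is hour 28, so coating finishes at 28 + 1 = hour 29.
Final packaging has to wait for coating (finishes hour 29, plus 3-hour gap → hour 32); heat treatment (finishes hour 19, plus 1-hour gap → hour 20). The latest of these is hour 32, so final packaging runs hour 32 to 32 + 3 = hour 35.
All tasks are finished once the last one completes. Finish times: Material receipt at 4, Deburring at 15, Heat treatment at 19, Dimensional inspection at 27, Coating at 29, Final packaging at 35. The latest is hour 35.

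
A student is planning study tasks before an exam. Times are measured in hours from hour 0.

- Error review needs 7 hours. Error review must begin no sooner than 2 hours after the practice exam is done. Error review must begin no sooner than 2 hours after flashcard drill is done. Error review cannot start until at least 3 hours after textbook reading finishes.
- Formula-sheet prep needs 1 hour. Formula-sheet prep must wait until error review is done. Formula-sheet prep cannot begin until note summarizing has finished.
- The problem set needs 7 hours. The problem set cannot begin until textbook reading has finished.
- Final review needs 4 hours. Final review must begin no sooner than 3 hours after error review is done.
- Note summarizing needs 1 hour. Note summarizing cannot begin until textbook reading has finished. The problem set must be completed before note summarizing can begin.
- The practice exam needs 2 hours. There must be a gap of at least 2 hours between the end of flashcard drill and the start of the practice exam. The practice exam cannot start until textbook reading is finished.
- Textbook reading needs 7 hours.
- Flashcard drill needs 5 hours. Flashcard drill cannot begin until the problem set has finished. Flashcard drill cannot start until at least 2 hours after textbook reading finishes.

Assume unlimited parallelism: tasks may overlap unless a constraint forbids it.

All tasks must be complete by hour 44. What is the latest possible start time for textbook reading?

5

Formula-sheet prep must finish by hour 44; it takes 1 hour, so it must start by 44 − 1 = hour 43.
Nothing follows final review; the deadline of hour 44 is its only limit. It must start by 44 − 4 = hour 40.
Error review feeds formula-sheet prep (must start by hour 43); final review (must start by hour 40, minus 3-hour gap → hour 37). Taking the minimum, error review must finish by hour 37 and start by 37 − 7 = hour 30.
The practice exam must finish before error review (must start by hour 30, minus 2-hour gap → hour 28). With a 2-hour duration, the practice exam must start by 28 − 2 = hour 26.
For flashcard drill: the practice exam (must start by hour 26, minus 2-hour gap → hour 24); error review (must start by hour 30, minus 2-hour gap → hour 28). The most restrictive is hour 24; with a 5-hour duration, flashcard drill must start by hour 19.
Note summarizing feeds into formula-sheet prep (must start by hour 43); so note summarizing must finish by hour 43 and therefore start by hour 42.
The problem set feeds flashcard drill (must start by hour 19); note summarizing (must start by hour 42). Taking the minimum, the problem set must finish by hour 19 and start by 19 − 7 = hour 12.
Textbook reading has several dependents: the problem set (must start by hour 12); flashcard drill (must start by hour 19, minus 2-hour gap → hour 17); the practice exam (must start by hour 26); error review (must start by hour 30, minus 3-hour gap → hour 27); note summarizing (must start by hour 42). The earliest of those limits is hour 12, so textbook reading must start by 12 − 7 = hour 5.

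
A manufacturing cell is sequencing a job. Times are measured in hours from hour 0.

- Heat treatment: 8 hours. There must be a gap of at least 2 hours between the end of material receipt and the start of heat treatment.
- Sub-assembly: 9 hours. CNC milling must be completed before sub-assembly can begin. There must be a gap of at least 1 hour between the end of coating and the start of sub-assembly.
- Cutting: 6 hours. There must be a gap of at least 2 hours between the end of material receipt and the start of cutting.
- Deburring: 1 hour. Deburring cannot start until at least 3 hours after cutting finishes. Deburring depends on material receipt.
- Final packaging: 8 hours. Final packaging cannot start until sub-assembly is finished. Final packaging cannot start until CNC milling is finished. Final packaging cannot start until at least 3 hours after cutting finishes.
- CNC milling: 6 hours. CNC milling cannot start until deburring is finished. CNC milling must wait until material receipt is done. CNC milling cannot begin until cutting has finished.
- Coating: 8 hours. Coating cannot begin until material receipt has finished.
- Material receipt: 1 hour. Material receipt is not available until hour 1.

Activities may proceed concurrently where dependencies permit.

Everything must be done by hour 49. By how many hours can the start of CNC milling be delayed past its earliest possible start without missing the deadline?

After its own release at hour 1, material receipt can start at hour 1 and finishes at hour 2.
Cutting cannot begin until material receipt (finishes hour 2, plus 2-hour gap → hour 4). It runs from hour 4 to 4 + 6 = hour 10.
Deburring needs all of cutting (finishes hour 10, plus 3-hour gap → hour 13); material receipt (finishes hour 2). That puts its earliest start at hour 13; it finishes at 13 + 1 = hour 14.
For CNC milling: deburring (finishes hour 14); material receipt (finishes hour 2); cutting (finishes hour 10). Taking the maximum gives a start of hour 14, and it finishes at 14 + 6 = hour 20.

Working backward from the deadline:
Nothing follows final packaging; the deadline of hour 49 is its only limit. It must start by 49 − 8 = hour 41.
Since final packaging (must start by hour 41) depends on it, sub-assembly must finish by hour 41. Backing off its 9-hour duration gives a latest start of hour 32.
CNC milling has several dependents: sub-assembly (must start by hour 32); final packaging (must start by hour 41). The earliest of those limits is hour 32, so CNC milling must start by 32 − 6 = hour 26.
So CNC milling can start as early as hour 14 and as late as hour 26, giving 26 − 14 = 12 hours of slack.

12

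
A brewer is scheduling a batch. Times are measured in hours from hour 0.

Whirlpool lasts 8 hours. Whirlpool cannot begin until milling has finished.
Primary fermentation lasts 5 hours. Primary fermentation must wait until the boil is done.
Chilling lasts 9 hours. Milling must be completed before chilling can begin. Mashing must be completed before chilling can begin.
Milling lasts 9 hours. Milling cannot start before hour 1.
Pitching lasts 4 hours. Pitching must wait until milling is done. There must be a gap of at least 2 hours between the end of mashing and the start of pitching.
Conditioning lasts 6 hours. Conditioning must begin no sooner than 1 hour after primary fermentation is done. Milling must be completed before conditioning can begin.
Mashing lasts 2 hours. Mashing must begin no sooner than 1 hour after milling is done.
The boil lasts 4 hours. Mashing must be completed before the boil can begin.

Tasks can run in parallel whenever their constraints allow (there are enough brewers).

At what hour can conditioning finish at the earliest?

29

After its own release at hour 1, milling can start at hour 1 and finishes at hour 10.
Mashing waits on milling (finishes hour 10, plus 1-hour gap → hour 11), so it starts at hour 11 and finishes at 11 + 2 = hour 13.
The boil waits on mashing (finishes hour 13), so it starts at hour 13 and finishes at 13 + 4 = hour 17.
After the boil (finishes hour 17), primary fermentation can start at hour 17 and finishes at hour 22.
Conditioning needs all of primary fermentation (finishes hour 22, plus 1-hour gap → hour 23); milling (finishes hour 10). That puts its earliest start at hour 23; it finishes at 23 + 6 = hour 29.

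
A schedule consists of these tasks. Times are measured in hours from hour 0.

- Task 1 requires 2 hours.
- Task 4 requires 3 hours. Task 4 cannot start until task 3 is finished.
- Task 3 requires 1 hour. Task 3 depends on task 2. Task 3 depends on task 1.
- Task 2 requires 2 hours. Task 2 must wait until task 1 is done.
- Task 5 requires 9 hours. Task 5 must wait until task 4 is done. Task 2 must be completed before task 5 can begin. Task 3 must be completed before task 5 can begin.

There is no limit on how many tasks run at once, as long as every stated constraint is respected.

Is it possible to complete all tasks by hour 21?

Yes

Task 1 has no prerequisites, so it starts at hour 0 and finishes at hour 2.
After task 1 (finishes hour 2), task 2 can start at hour 2 and finishes at hour 4.
For task 3: task 2 (finishes hour 4); task 1 (finishes hour 2). Taking the maximum gives a start of hour 4, and it finishes at 4 + 1 = hour 5.
Task 4 waits on task 3 (finishes hour 5), so it starts at hour 5 and finishes at 5 + 3 = hour 8.
Task 5 needs all of task 4 (finishes hour 8); task 2 (finishes hour 4); task 3 (finishes hour 5). That puts its earliest start at hour 8; it finishes at 8 + 9 = hour 17.
Every task is finished by hour 17, which is no later than the deadline of 21, so the schedule is feasible.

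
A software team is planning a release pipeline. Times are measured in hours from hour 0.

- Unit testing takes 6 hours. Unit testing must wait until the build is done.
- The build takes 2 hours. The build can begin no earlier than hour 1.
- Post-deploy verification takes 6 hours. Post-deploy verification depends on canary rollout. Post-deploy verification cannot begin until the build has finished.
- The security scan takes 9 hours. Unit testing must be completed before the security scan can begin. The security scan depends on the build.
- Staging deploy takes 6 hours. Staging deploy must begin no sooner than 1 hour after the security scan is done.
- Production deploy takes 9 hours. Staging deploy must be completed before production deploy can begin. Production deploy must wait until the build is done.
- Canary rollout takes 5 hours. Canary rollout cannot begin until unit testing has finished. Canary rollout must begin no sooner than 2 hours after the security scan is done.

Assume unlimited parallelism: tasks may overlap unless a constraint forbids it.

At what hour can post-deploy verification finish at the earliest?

After its own release at hour 1, the build can start at hour 1 and finishes at hour 3.
Unit testing cannot begin until the build (finishes hour 3). It runs from hour 3 to 3 + 6 = hour 9.
The security scan has to wait for unit testing (finishes hour 9); the build (finishes hour 3). The latest of these is hour 9, so the security scan runs hour 9 to 9 + 9 = hour 18.
Canary rollout cannot start until unit testing (finishes hour 9); the security scan (finishes hour 18, plus 2-hour gap → hour 20). The controlling bound is hour 20, so canary rollout finishes at 20 + 5 = hour 25.
Post-deploy verification has to wait for canary rollout (finishes hour 25); the build (finishes hour 3). The latest of these is hour 25, so post-deploy verification runs hour 25 to 25 + 6 = hour 31.

31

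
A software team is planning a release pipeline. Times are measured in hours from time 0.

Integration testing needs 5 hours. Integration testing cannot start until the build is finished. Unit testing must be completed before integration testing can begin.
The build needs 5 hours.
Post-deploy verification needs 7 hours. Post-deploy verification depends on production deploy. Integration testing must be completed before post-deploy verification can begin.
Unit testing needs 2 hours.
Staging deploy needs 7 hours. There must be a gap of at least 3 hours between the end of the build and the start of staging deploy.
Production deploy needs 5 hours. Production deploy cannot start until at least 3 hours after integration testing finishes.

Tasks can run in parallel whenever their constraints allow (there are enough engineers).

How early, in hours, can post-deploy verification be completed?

25

Unit testing has no prerequisites, so it starts at hour 0 and finishes at hour 2.
The build can start immediately at hour 0; it finishes at hour 5.
Integration testing needs all of the build (finishes hour 5); unit testing (finishes hour 2). That puts its earliest start at hour 5; it finishes at 5 + 5 = hour 10.
Production deploy cannot begin until integration testing (finishes hour 10, plus 3-hour gap → hour 13). It runs from hour 13 to 13 + 5 = hour 18.
Post-deploy verification cannot start until production deploy (finishes hour 18); integration testing (finishes hour 10). The controlling bound is hour 18, so post-deploy verification finishes at 18 + 7 = hour 25.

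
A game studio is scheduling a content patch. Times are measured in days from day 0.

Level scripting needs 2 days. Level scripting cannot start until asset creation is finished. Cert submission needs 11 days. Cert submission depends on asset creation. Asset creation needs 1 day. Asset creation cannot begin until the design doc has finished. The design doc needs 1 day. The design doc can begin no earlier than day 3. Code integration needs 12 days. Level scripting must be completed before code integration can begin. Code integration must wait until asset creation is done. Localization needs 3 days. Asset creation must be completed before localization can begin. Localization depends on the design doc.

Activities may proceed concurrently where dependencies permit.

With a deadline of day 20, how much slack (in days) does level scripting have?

1

The design doc waits on its own release at day 3, so it starts at day 3 and finishes at 3 + 1 = day 4.
Asset creation waits on the design doc (finishes day 4), so it starts at day 4 and finishes at 4 + 1 = day 5.
Level scripting waits on asset creation (finishes day 5), so it starts at day 5 and finishes at 5 + 2 = day 7.

Working backward from the deadline:
Code integration has no dependents, so it just needs to finish by day 20. Starting by 20 − 12 = day 8 achieves that.
Level scripting feeds into code integration (must start by day 8); so level scripting must finish by day 8 and therefore start by day 6.
So level scripting can start as early as day 5 and as late as day 6, giving 6 − 5 = 1 day of slack.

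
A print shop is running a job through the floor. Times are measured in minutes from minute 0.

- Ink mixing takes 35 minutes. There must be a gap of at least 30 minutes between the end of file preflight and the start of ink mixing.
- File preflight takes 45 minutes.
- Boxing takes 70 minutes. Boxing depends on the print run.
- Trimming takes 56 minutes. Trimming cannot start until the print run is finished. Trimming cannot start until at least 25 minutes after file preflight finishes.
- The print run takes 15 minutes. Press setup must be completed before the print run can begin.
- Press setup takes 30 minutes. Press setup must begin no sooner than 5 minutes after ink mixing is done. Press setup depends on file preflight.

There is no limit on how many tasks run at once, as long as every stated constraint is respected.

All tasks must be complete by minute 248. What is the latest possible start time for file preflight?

18

Trimming must finish by minute 248; it takes 56 minutes, so it must start by 248 − 56 = minute 192.
Boxing has no dependents, so it just needs to finish by minute 248. Starting by 248 − 70 = minute 178 achieves that.
The print run must finish in time for trimming (must start by minute 192); boxing (must start by minute 178). The tightest is minute 178, so the print run must start by 178 − 15 = minute 163.
Since the print run (must start by minute 163) depends on it, press setup must finish by minute 163. Backing off its 30-minute duration gives a latest start of minute 133.
Ink mixing must finish before press setup (must start by minute 133, minus 5-minute gap → minute 128). With a 35-minute duration, ink mixing must start by 128 − 35 = minute 93.
File preflight must finish in time for ink mixing (must start by minute 93, minus 30-minute gap → minute 63); press setup (must start by minute 133); trimming (must start by minute 192, minus 25-minute gap → minute 167). The tightest is minute 63, so file preflight must start by 63 − 45 = minute 18.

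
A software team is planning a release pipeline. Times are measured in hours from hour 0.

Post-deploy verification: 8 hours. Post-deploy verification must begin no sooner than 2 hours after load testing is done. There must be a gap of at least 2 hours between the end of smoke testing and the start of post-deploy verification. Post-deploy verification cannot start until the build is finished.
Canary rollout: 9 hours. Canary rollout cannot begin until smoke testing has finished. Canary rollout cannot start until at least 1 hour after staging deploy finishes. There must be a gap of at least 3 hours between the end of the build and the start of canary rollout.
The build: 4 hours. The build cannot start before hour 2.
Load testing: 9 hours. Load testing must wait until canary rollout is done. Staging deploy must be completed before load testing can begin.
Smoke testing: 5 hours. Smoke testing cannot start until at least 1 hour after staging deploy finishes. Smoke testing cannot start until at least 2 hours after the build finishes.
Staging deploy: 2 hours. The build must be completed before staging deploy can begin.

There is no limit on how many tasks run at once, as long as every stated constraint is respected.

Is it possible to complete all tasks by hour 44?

The build cannot begin until its own release at hour 2. It runs from hour 2 to 2 + 4 = hour 6.
Staging deploy waits on the build (finishes hour 6), so it starts at hour 6 and finishes at 6 + 2 = hour 8.
For smoke testing: staging deploy (finishes hour 8, plus 1-hour gap → hour 9); the build (finishes hour 6, plus 2-hour gap → hour 8). Taking the maximum gives a start of hour 9, and it finishes at 9 + 5 = hour 14.
For canary rollout: smoke testing (finishes hour 14); staging deploy (finishes hour 8, plus 1-hour gap → hour 9); the build (finishes hour 6, plus 3-hour gap → hour 9). Taking the maximum gives a start of hour 14, and it finishes at 14 + 9 = hour 23.
Load testing needs all of canary rollout (finishes hour 23); staging deploy (finishes hour 8). That puts its earliest start at hour 23; it finishes at 23 + 9 = hour 32.
For post-deploy verification: load testing (finishes hour 32, plus 2-hour gap → hour 34); smoke testing (finishes hour 14, plus 2-hour gap → hour 16); the build (finishes hour 6). Taking the maximum gives a start of hour 34, and it finishes at 34 + 8 = hour 42.
Every task is finished by hour 42, which is no later than the deadline of 44, so the schedule is feasible.

Yes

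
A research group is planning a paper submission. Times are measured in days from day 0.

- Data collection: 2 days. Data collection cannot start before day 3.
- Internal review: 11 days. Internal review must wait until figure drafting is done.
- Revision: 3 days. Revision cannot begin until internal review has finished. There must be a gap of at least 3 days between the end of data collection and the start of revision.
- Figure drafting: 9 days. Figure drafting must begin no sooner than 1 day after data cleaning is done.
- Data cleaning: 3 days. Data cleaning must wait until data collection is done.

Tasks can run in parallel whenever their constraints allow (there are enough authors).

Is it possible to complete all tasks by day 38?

Yes

After its own release at day 3, data collection can start at day 3 and finishes at day 5.
After data collection (finishes day 5), data cleaning can start at day 5 and finishes at day 8.
Figure drafting waits on data cleaning (finishes day 8, plus 1-day gap → day 9), so it starts at day 9 and finishes at 9 + 9 = day 18.
After figure drafting (finishes day 18), internal review can start at day 18 and finishes at day 29.
Revision cannot start until internal review (finishes day 29); data collection (finishes day 5, plus 3-day gap → day 8). The controlling bound is day 29, so revision finishes at 29 + 3 = day 32.
Every task is finished by day 32, which is no later than the deadline of 38, so the schedule is feasible.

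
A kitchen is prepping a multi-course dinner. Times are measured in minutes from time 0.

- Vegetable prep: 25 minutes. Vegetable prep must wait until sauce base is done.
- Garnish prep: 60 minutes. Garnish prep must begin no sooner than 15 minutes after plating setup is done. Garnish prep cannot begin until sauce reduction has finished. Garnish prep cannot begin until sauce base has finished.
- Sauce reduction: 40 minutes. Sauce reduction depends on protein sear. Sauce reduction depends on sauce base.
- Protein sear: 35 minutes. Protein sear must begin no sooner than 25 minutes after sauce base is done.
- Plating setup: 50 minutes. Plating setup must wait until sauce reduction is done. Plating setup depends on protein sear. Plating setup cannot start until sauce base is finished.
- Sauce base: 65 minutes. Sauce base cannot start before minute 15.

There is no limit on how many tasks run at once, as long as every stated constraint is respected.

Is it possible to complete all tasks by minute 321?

Sauce base waits on its own release at minute 15, so it starts at minute 15 and finishes at 15 + 65 = minute 80.
Vegetable prep cannot begin until sauce base (finishes minute 80). It runs from minute 80 to 80 + 25 = minute 105.
Protein sear cannot begin until sauce base (finishes minute 80, plus 25-minute gap → minute 105). It runs from minute 105 to 105 + 35 = minute 140.
Sauce reduction needs all of protein sear (finishes minute 140); sauce base (finishes minute 80). That puts its earliest start at minute 140; it finishes at 140 + 40 = minute 180.
Plating setup has to wait for sauce reduction (finishes minute 180); protein sear (finishes minute 140); sauce base (finishes minute 80). The latest of these is minute 180, so plating setup runs minute 180 to 180 + 50 = minute 230.
Garnish prep has to wait for plating setup (finishes minute 230, plus 15-minute gap → minute 245); sauce reduction (finishes minute 180); sauce base (finishes minute 80). The latest of these is minute 245, so garnish prep runs minute 245 to 245 + 60 = minute 305.
Every task is finished by minute 305, which is no later than the deadline of 321, so the schedule is feasible.

Yes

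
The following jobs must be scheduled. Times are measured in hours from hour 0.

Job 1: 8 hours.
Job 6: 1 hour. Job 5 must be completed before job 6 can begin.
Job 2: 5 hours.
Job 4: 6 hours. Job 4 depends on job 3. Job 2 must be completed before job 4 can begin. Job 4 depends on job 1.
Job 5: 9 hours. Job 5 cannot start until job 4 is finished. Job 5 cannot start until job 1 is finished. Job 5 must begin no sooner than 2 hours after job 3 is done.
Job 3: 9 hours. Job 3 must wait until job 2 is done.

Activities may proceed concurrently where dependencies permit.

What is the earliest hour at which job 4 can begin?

14

Job 2 can start immediately at hour 0; it finishes at hour 5.
Job 3 waits on job 2 (finishes hour 5), so it starts at hour 5 and finishes at 5 + 9 = hour 14.
Nothing blocks job 1, so it runs from hour 0 to hour 8.
Job 4 waits on job 3 (finishes hour 14); job 2 (finishes hour 5); job 1 (finishes hour 8). The latest of these is hour 14, which is the earliest job 4 can start.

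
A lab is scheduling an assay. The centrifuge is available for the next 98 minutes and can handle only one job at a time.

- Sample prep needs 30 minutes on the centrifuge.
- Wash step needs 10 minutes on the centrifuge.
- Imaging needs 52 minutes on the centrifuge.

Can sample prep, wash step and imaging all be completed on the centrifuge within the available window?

Running back to back, the jobs need 30 + 10 + 52 = 92 minutes on the centrifuge.
Since 92 ≤ 98, they fit within the window.

Yes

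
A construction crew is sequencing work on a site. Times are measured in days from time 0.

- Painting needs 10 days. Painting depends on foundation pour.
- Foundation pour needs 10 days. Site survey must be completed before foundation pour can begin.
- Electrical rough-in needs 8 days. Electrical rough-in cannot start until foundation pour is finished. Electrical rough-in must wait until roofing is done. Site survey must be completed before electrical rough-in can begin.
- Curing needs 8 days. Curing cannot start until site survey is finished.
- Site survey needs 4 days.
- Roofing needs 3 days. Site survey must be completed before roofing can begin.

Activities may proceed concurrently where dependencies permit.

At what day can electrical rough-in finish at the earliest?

Nothing blocks site survey, so it runs from day 0 to day 4.
Roofing cannot begin until site survey (finishes day 4). It runs from day 4 to 4 + 3 = day 7.
After site survey (finishes day 4), foundation pour can start at day 4 and finishes at day 14.
Electrical rough-in cannot start until foundation pour (finishes day 14); roofing (finishes day 7); site survey (finishes day 4). The controlling bound is day 14, so electrical rough-in finishes at 14 + 8 = day 22.

22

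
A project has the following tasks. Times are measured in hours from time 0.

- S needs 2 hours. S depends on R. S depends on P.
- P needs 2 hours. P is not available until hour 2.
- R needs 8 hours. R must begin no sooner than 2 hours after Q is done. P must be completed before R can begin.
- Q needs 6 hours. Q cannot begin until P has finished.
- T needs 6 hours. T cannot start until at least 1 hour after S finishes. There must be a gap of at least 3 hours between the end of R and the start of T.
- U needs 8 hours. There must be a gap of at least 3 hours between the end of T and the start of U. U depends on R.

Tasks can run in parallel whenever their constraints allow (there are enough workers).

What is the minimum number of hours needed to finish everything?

P waits on its own release at hour 2, so it starts at hour 2 and finishes at 2 + 2 = hour 4.
Q waits on P (finishes hour 4), so it starts at hour 4 and finishes at 4 + 6 = hour 10.
R has to wait for Q (finishes hour 10, plus 2-hour gap → hour 12); P (finishes hour 4). The latest of these is hour 12, so R runs hour 12 to 12 + 8 = hour 20.
S cannot start until R (finishes hour 20); P (finishes hour 4). The controlling bound is hour 20, so S finishes at 20 + 2 = hour 22.
T needs all of S (finishes hour 22, plus 1-hour gap → hour 23); R (finishes hour 20, plus 3-hour gap → hour 23). That puts its earliest start at hour 23; it finishes at 23 + 6 = hour 29.
U cannot start until T (finishes hour 29, plus 3-hour gap → hour 32); R (finishes hour 20). The controlling bound is hour 32, so U finishes at 32 + 8 = hour 40.
All tasks are finished once the last one completes. Finish times: P at 4, Q at 10, R at 20, S at 22, T at 29, U at 40. The latest is hour 40.

40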